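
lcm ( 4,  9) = 36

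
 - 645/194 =  -  4 + 131/194 = - 3.32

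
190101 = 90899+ 99202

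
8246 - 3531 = 4715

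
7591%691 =681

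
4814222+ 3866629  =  8680851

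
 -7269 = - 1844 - 5425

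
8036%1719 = 1160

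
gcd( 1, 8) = 1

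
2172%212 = 52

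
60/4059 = 20/1353 = 0.01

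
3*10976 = 32928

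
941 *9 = 8469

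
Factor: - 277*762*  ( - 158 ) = 33349692= 2^2 * 3^1*79^1*127^1*277^1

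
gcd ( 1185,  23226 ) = 237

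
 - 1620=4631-6251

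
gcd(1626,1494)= 6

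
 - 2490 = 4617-7107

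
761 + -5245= -4484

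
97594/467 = 97594/467 = 208.98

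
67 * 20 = 1340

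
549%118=77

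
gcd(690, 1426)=46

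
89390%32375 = 24640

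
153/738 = 17/82=0.21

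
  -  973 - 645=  - 1618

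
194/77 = 194/77 = 2.52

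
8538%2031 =414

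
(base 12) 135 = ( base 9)225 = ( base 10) 185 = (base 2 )10111001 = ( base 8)271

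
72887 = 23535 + 49352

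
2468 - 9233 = -6765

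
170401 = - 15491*( - 11)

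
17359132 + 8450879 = 25810011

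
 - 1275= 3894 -5169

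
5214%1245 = 234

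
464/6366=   232/3183 = 0.07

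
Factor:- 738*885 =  - 2^1 * 3^3*5^1*41^1*59^1 = - 653130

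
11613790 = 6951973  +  4661817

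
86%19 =10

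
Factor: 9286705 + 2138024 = 11424729  =  3^1*3808243^1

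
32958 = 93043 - 60085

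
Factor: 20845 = 5^1*11^1*379^1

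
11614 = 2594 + 9020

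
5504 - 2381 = 3123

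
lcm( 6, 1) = 6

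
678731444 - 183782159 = 494949285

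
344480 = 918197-573717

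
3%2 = 1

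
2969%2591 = 378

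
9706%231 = 4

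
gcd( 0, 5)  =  5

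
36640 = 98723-62083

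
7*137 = 959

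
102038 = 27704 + 74334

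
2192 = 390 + 1802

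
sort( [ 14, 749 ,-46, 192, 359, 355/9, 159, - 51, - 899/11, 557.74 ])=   [ - 899/11,-51,-46, 14 , 355/9, 159, 192, 359, 557.74, 749]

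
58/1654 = 29/827 = 0.04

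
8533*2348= 20035484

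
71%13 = 6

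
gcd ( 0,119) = 119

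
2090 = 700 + 1390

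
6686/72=92 + 31/36=92.86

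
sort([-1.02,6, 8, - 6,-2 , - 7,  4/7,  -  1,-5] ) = [-7 , -6, - 5, - 2, - 1.02, - 1, 4/7,6,8] 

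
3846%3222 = 624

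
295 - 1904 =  - 1609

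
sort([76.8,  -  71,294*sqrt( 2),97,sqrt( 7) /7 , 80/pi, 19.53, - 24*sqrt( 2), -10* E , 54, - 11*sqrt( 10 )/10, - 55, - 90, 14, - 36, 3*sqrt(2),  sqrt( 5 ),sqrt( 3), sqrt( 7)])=[ - 90, - 71,-55,- 36,-24*sqrt( 2), - 10*E , - 11*sqrt (10)/10,sqrt(7)/7, sqrt( 3 ),sqrt (5 ),sqrt ( 7 ),3*sqrt( 2 ),14 , 19.53,80/pi,54, 76.8,97 , 294*sqrt(2)] 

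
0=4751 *0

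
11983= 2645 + 9338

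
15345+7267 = 22612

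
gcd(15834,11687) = 377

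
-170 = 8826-8996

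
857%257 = 86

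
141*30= 4230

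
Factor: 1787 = 1787^1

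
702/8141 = 702/8141 = 0.09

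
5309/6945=5309/6945  =  0.76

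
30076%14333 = 1410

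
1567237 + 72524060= 74091297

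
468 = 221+247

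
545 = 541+4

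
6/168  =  1/28 = 0.04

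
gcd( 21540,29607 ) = 3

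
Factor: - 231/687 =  - 7^1*11^1*229^( - 1) = - 77/229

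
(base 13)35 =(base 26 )1i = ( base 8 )54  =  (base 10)44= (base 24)1K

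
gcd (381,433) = 1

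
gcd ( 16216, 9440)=8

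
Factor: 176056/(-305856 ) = -373/648 = - 2^( - 3)*3^( - 4)*373^1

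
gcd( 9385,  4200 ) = 5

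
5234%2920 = 2314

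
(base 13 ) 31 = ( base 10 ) 40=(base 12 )34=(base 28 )1c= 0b101000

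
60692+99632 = 160324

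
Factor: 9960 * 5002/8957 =2^4*3^1*5^1 * 13^ ( - 2)*41^1*53^ (- 1 )*61^1 * 83^1 = 49819920/8957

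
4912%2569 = 2343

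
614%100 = 14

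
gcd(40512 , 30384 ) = 10128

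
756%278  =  200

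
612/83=7 + 31/83 = 7.37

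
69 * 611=42159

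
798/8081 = 798/8081  =  0.10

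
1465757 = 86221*17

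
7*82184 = 575288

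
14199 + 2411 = 16610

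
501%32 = 21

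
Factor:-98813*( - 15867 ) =3^2 * 11^1 * 13^1*41^1*43^1*691^1 =1567865871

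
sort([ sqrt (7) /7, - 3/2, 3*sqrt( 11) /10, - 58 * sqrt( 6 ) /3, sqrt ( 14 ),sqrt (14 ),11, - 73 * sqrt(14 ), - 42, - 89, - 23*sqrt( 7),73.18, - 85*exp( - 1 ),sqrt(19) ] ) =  [ - 73  *  sqrt(14 ), -89, - 23  *  sqrt ( 7), - 58 * sqrt(6 ) /3, - 42, - 85 * exp( - 1),  -  3/2, sqrt(7 ) /7,3 * sqrt(11)/10,  sqrt( 14), sqrt( 14), sqrt( 19), 11,  73.18 ]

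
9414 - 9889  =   - 475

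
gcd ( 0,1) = 1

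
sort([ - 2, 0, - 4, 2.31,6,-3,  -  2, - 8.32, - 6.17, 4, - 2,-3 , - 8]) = [ - 8.32, - 8, - 6.17, - 4,-3 ,-3,-2, - 2,  -  2,  0,2.31, 4, 6 ]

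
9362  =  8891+471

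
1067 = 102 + 965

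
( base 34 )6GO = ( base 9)11257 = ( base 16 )1D50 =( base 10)7504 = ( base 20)if4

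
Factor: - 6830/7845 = - 2^1*3^ (-1)*523^( - 1 ) * 683^1 = - 1366/1569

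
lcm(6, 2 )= 6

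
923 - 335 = 588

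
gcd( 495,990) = 495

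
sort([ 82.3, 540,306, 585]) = [ 82.3 , 306,540,  585 ]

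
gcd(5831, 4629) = 1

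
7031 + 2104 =9135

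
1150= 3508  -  2358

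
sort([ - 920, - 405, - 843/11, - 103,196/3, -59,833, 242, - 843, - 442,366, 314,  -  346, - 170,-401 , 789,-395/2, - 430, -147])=[ - 920, - 843,  -  442, - 430, - 405,  -  401, - 346, - 395/2, - 170,-147 , - 103,- 843/11, -59,196/3,  242, 314,  366,789,833]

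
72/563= 72/563 =0.13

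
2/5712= 1/2856  =  0.00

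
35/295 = 7/59 = 0.12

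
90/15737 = 90/15737 = 0.01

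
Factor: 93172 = 2^2 * 23293^1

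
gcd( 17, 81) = 1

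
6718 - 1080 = 5638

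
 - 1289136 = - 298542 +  - 990594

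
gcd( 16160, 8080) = 8080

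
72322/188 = 36161/94 = 384.69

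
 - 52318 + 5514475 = 5462157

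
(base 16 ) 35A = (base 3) 1011210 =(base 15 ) 3C3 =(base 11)710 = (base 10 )858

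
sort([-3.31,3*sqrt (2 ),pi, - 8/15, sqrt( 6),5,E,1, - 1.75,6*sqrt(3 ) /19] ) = [ - 3.31, - 1.75, - 8/15  ,  6*sqrt(3)/19,1,  sqrt( 6),E,pi, 3*sqrt ( 2) , 5] 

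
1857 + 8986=10843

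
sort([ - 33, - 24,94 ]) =[ - 33, - 24, 94 ]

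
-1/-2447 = 1/2447 = 0.00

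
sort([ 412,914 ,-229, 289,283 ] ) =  [ - 229 , 283,289,412, 914 ] 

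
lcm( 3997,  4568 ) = 31976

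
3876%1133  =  477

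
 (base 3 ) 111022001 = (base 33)8tp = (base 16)25de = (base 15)2d14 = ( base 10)9694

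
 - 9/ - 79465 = 9/79465  =  0.00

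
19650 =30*655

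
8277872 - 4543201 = 3734671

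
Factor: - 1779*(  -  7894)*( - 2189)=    - 30741059514 = - 2^1*3^1*11^1*199^1*593^1*3947^1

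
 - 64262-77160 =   -  141422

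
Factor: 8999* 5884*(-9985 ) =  - 2^2*5^1 * 1471^1 * 1997^1*8999^1= -528706908260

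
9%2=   1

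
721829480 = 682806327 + 39023153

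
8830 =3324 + 5506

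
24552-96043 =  - 71491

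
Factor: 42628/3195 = 2^2 * 3^ ( - 2 ) * 5^( - 1 ) * 71^(-1) * 10657^1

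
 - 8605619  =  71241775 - 79847394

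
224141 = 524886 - 300745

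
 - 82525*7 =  - 577675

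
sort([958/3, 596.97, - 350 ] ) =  [ - 350,958/3, 596.97] 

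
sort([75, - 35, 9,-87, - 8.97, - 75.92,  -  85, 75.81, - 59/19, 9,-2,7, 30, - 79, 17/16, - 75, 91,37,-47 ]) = [ - 87, - 85, - 79, - 75.92, - 75, - 47, - 35 , - 8.97, - 59/19, - 2,17/16, 7,  9, 9 , 30,37, 75, 75.81, 91 ] 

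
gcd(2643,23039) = 1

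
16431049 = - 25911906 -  -42342955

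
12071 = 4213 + 7858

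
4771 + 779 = 5550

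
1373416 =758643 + 614773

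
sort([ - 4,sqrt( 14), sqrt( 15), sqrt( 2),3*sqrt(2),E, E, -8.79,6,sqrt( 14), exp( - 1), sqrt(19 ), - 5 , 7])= [ - 8.79, - 5, - 4,exp( - 1),sqrt(2), E,E, sqrt( 14 ),sqrt (14) , sqrt( 15),  3*sqrt( 2), sqrt( 19 ), 6,7]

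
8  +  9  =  17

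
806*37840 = 30499040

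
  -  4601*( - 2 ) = 9202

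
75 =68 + 7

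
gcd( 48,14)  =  2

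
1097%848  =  249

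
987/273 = 47/13 = 3.62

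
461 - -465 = 926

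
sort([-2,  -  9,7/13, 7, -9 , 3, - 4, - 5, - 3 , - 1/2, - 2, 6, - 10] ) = [ - 10, - 9, - 9, - 5, - 4, - 3, - 2, - 2, - 1/2, 7/13,3,6, 7]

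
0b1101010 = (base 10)106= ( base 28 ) 3M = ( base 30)3g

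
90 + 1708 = 1798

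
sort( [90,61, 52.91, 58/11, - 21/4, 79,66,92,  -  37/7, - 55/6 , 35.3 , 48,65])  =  [ - 55/6, - 37/7, - 21/4, 58/11 , 35.3 , 48,52.91,61, 65,66, 79,90,92]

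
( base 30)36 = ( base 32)30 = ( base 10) 96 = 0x60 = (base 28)3C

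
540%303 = 237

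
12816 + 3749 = 16565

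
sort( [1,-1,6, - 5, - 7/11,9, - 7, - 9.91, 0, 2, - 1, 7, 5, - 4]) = [ - 9.91,  -  7,-5, - 4,-1, - 1, - 7/11,0,1,2 , 5, 6, 7, 9 ]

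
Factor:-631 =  -631^1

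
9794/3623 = 9794/3623 = 2.70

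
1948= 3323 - 1375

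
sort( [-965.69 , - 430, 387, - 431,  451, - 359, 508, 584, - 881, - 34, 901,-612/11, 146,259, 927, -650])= [ - 965.69 , - 881,-650, - 431, - 430, - 359, - 612/11 , - 34,  146, 259,387,  451, 508, 584, 901,927 ]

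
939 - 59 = 880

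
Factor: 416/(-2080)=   -1/5 = -  5^(  -  1 )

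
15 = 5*3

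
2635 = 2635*1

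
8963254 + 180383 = 9143637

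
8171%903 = 44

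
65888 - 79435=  - 13547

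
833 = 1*833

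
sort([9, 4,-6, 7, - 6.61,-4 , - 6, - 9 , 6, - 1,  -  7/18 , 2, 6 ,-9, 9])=[ - 9, - 9, - 6.61, - 6, - 6, - 4, - 1,-7/18, 2,4, 6,6,7,9,9 ] 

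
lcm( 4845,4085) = 208335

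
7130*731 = 5212030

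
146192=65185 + 81007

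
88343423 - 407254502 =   -  318911079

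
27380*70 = 1916600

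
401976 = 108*3722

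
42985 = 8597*5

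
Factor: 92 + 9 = 101^1 = 101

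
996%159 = 42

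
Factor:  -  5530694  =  -2^1*13^2*16363^1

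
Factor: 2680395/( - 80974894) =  - 2^( - 1 ) *3^1*5^1*7^( - 1)*11^(-2)*13^(-1)*3677^(-1)*178693^1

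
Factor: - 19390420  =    -  2^2* 5^1*7^1*43^1 * 3221^1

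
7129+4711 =11840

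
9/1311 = 3/437 = 0.01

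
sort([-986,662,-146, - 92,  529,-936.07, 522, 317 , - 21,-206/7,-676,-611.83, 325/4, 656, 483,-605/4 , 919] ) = [ - 986, - 936.07, - 676,-611.83, - 605/4, - 146,  -  92,-206/7,  -  21,  325/4,317  ,  483, 522,  529, 656,662,  919] 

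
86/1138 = 43/569 = 0.08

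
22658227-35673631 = -13015404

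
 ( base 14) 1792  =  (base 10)4244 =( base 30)4LE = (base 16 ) 1094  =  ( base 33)3TK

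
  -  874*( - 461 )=402914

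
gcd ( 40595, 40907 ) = 1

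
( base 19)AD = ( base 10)203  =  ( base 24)8B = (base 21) 9E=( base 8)313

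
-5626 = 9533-15159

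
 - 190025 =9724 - 199749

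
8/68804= 2/17201 = 0.00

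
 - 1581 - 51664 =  - 53245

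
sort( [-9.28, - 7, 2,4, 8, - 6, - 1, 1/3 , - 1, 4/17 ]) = [ - 9.28, - 7, - 6,-1 , - 1, 4/17,1/3 , 2, 4, 8] 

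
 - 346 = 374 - 720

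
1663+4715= 6378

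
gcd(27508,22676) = 4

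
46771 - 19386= 27385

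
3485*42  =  146370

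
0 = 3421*0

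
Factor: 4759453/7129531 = 41^( - 1)*53^1*89^1*1009^1*173891^( - 1 )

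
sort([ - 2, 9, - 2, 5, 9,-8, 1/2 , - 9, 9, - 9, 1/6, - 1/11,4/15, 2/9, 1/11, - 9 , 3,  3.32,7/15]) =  [ - 9,-9, - 9,-8, - 2,  -  2, - 1/11, 1/11, 1/6, 2/9,4/15,7/15,1/2, 3,  3.32,5,9, 9,  9 ]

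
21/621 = 7/207= 0.03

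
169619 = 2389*71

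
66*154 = 10164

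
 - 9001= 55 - 9056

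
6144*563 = 3459072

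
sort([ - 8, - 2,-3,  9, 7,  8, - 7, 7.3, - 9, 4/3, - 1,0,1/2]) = [ - 9, - 8, - 7, - 3,  -  2,- 1, 0, 1/2, 4/3, 7,7.3,8, 9 ] 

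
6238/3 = 6238/3 = 2079.33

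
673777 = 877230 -203453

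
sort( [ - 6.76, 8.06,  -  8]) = [ - 8, - 6.76, 8.06 ]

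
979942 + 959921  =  1939863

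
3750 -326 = 3424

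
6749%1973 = 830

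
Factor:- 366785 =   -  5^1 * 109^1*673^1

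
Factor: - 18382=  - 2^1 * 7^1*13^1*101^1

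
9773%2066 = 1509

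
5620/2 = 2810 = 2810.00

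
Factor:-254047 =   -  254047^1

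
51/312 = 17/104 = 0.16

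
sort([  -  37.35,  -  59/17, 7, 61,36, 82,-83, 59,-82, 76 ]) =[ - 83, - 82, - 37.35, - 59/17, 7, 36, 59, 61 , 76, 82] 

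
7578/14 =3789/7= 541.29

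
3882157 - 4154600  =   - 272443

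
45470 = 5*9094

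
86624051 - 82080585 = 4543466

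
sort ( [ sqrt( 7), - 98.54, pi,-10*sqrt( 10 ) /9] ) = [-98.54, - 10*sqrt (10)/9 , sqrt ( 7), pi]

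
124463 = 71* 1753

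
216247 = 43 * 5029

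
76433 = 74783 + 1650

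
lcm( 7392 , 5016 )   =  140448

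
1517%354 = 101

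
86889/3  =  28963 = 28963.00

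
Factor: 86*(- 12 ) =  - 2^3 * 3^1*43^1 = -  1032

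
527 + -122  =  405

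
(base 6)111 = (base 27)1G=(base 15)2D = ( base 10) 43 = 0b101011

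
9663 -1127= 8536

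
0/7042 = 0 = 0.00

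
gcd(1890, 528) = 6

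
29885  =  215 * 139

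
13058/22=6529/11 = 593.55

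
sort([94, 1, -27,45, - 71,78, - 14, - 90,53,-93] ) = [ - 93,-90, - 71, - 27, - 14,1,45, 53, 78,  94] 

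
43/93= 43/93= 0.46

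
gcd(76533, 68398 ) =1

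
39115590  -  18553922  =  20561668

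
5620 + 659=6279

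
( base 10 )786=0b1100010010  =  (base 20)1J6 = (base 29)R3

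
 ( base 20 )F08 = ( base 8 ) 13570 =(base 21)dd2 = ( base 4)1131320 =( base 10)6008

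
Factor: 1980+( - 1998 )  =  -18= -2^1*3^2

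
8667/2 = 4333 + 1/2 =4333.50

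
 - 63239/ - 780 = 63239/780 = 81.08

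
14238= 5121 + 9117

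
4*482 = 1928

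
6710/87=77+ 11/87 = 77.13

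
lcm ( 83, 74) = 6142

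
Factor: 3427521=3^1*1142507^1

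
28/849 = 28/849 = 0.03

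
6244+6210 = 12454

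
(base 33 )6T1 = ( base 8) 16504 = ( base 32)7A4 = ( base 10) 7492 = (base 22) fac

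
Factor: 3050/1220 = 2^( - 1)*5^1 = 5/2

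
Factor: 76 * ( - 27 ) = -2^2*3^3*19^1  =  - 2052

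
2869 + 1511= 4380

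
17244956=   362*47638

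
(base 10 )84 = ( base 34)2G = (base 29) 2q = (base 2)1010100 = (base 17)4g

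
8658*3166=27411228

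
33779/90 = 375 + 29/90 =375.32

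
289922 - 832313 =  - 542391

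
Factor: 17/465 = 3^( - 1 )*5^( -1 )*17^1*31^( - 1 ) 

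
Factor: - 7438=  - 2^1*3719^1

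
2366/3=788+2/3  =  788.67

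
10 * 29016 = 290160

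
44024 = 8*5503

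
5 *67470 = 337350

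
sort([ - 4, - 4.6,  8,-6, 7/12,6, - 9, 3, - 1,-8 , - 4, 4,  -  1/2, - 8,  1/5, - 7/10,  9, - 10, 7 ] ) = [-10, -9,-8 , - 8, - 6, - 4.6, -4, - 4, - 1, - 7/10 , - 1/2, 1/5,7/12, 3, 4,6, 7,8, 9] 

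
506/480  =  253/240= 1.05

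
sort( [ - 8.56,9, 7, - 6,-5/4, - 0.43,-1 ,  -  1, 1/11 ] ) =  [ - 8.56,-6,  -  5/4, - 1, - 1,  -  0.43,1/11, 7,9]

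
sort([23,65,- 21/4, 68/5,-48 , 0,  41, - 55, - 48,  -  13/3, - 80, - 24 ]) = [-80, - 55, - 48, - 48, - 24, - 21/4, - 13/3 , 0,68/5,23 , 41,65]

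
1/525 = 1/525 = 0.00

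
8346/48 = 1391/8 = 173.88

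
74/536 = 37/268 = 0.14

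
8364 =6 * 1394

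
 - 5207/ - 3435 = 1 +1772/3435 =1.52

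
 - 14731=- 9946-4785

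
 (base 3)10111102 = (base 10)2549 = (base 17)8dg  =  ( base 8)4765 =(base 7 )10301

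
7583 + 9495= 17078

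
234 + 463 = 697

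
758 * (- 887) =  - 672346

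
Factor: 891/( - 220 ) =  - 81/20 = - 2^( - 2 )*3^4 * 5^( -1)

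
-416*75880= -31566080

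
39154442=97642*401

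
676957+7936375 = 8613332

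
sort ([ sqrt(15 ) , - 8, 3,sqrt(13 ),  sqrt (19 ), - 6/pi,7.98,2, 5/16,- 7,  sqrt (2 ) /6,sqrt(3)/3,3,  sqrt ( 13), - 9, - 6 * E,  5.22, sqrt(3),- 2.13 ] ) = [ - 6*E, - 9, - 8, - 7, - 2.13,-6/pi,  sqrt (2)/6,5/16,sqrt( 3 )/3, sqrt (3) , 2,3, 3 , sqrt( 13 ),  sqrt( 13), sqrt( 15 ),  sqrt (19 ), 5.22,7.98]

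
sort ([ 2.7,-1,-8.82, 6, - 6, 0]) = [ - 8.82, - 6, - 1, 0, 2.7, 6] 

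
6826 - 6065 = 761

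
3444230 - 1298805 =2145425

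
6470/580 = 647/58   =  11.16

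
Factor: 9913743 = 3^2  *  7^1  *  37^1* 4253^1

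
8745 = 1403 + 7342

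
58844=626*94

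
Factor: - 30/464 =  - 15/232=- 2^ (  -  3 )*3^1*5^1*29^( - 1 ) 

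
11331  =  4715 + 6616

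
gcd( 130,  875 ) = 5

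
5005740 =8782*570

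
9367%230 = 167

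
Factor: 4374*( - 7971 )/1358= - 3^8 * 7^(-1)*97^ ( - 1 )*2657^1 = - 17432577/679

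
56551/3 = 18850 + 1/3 = 18850.33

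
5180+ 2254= 7434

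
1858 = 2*929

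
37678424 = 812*46402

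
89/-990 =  - 1  +  901/990 = -0.09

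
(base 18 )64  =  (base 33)3d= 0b1110000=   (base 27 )44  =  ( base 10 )112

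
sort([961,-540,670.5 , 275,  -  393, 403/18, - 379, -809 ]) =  [ - 809,-540, - 393, - 379, 403/18, 275,670.5,961] 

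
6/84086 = 3/42043 = 0.00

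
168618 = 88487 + 80131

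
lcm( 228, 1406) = 8436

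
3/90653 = 3/90653 = 0.00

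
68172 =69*988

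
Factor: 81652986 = 2^1*3^2 * 233^1*19469^1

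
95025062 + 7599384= 102624446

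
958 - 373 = 585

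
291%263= 28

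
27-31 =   -  4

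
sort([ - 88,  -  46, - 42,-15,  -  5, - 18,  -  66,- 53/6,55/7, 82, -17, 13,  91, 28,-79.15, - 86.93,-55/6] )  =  [ - 88, - 86.93 , - 79.15,-66,  -  46, - 42,  -  18, - 17  ,-15, - 55/6  ,-53/6,-5, 55/7 , 13,28,82, 91 ]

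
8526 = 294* 29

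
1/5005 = 1/5005 = 0.00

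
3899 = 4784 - 885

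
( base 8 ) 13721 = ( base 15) 1C17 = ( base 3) 22100211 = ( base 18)10ed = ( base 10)6097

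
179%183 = 179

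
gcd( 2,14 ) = 2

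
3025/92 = 3025/92 = 32.88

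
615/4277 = 615/4277 = 0.14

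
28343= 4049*7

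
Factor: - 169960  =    -  2^3*5^1*7^1 * 607^1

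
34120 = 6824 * 5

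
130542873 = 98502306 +32040567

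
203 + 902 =1105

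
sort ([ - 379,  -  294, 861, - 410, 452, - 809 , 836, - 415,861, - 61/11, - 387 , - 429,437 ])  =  [ - 809, - 429, - 415, - 410, - 387, - 379, - 294, - 61/11, 437 , 452 , 836, 861,861]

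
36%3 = 0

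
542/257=2 + 28/257= 2.11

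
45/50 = 9/10=0.90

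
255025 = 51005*5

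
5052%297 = 3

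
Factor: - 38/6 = - 19/3 = -3^( - 1)*19^1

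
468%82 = 58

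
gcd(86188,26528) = 4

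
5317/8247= 5317/8247 = 0.64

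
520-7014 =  - 6494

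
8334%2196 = 1746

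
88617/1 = 88617 = 88617.00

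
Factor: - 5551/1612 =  - 2^( - 2)*7^1*31^( - 1)*61^1 = - 427/124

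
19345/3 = 6448 + 1/3= 6448.33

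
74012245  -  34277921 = 39734324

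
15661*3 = 46983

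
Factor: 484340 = 2^2*5^1*61^1*397^1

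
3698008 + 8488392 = 12186400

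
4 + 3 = 7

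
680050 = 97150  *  7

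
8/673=8/673=0.01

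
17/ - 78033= - 1 + 78016/78033 = - 0.00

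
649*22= 14278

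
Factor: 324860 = 2^2 * 5^1 * 37^1*439^1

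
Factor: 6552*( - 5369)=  - 2^3*3^2 * 7^2*13^2*59^1 = - 35177688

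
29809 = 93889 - 64080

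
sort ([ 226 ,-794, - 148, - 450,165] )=[- 794,  -  450, - 148,165, 226 ]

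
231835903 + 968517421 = 1200353324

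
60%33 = 27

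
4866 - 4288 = 578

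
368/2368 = 23/148=0.16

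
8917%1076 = 309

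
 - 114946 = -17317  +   - 97629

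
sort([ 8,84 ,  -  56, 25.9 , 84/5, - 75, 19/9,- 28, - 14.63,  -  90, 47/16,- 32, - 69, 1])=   [ - 90,-75, - 69,  -  56,-32, - 28, -14.63,1,  19/9, 47/16,8, 84/5, 25.9 , 84 ]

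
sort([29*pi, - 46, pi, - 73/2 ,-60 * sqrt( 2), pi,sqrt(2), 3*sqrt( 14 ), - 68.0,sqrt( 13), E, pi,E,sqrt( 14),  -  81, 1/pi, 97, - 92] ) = [ - 92, - 60*sqrt( 2), - 81, - 68.0, - 46, - 73/2, 1/pi, sqrt(2), E, E,pi,pi, pi, sqrt( 13), sqrt(14), 3*sqrt ( 14),29  *pi,97 ]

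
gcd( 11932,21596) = 4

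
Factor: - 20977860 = -2^2 * 3^1*5^1*127^1*2753^1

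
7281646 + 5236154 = 12517800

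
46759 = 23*2033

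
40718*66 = 2687388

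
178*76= 13528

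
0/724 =0 = 0.00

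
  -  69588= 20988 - 90576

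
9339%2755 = 1074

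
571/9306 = 571/9306 = 0.06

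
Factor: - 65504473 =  - 751^1*87223^1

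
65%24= 17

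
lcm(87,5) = 435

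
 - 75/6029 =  - 1 + 5954/6029 = -  0.01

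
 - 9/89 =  - 1 + 80/89= -0.10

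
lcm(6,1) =6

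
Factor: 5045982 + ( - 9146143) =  - 4100161 = -  13^1 * 197^1*1601^1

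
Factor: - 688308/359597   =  - 2^2 * 3^1 * 7^(-1)*41^1*47^( - 1)*1093^( - 1)*1399^1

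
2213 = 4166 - 1953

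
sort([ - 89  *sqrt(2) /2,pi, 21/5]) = [-89*sqrt( 2 ) /2,  pi , 21/5]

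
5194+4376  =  9570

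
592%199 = 194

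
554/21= 554/21= 26.38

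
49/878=49/878 = 0.06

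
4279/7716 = 4279/7716 = 0.55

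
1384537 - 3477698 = -2093161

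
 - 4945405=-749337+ -4196068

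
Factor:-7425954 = -2^1*3^2 * 163^1*2531^1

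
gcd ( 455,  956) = 1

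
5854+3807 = 9661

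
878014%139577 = 40552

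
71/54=71/54 = 1.31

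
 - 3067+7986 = 4919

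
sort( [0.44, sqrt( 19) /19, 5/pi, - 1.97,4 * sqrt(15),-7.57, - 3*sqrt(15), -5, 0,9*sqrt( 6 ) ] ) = [ - 3*sqrt(15) ,-7.57, - 5, - 1.97, 0, sqrt(19)/19, 0.44, 5/pi,  4*sqrt( 15 ), 9 * sqrt(6)]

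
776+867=1643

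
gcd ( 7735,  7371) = 91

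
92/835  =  92/835 = 0.11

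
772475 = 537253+235222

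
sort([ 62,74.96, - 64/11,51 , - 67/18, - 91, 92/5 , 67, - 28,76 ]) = [ - 91,  -  28,- 64/11, - 67/18, 92/5,51,62, 67, 74.96, 76 ] 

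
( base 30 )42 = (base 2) 1111010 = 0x7a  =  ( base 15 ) 82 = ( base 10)122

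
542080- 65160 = 476920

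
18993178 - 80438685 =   -  61445507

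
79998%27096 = 25806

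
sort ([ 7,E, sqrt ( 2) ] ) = [sqrt(2),  E,7] 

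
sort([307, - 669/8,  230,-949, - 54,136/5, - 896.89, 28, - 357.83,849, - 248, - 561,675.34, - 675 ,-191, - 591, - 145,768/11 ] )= [-949,- 896.89, - 675, - 591,  -  561 , - 357.83, - 248, - 191, - 145,  -  669/8, - 54,136/5, 28,768/11,230,307,675.34,849 ] 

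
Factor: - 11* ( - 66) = 2^1*3^1*11^2 = 726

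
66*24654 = 1627164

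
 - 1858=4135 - 5993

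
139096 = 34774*4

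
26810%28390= 26810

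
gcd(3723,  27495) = 3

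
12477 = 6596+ 5881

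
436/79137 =436/79137 = 0.01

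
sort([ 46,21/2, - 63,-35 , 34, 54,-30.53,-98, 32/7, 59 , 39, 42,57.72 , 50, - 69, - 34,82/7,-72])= [ - 98, - 72, - 69, - 63, - 35, - 34,  -  30.53, 32/7, 21/2, 82/7,34, 39,42,46,50, 54, 57.72, 59]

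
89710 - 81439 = 8271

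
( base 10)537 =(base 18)1bf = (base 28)J5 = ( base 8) 1031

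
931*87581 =81537911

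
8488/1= 8488 = 8488.00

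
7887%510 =237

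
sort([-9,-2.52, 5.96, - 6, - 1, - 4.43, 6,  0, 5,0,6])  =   [- 9, - 6, - 4.43,- 2.52, - 1, 0 , 0, 5, 5.96,6, 6] 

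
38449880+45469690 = 83919570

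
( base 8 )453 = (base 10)299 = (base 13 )1A0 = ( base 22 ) DD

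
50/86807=50/86807 = 0.00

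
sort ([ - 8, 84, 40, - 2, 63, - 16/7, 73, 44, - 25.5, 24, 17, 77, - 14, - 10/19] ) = [ - 25.5 , - 14,  -  8 , - 16/7,-2, - 10/19,17,24, 40, 44, 63, 73, 77, 84]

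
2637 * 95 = 250515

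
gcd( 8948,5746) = 2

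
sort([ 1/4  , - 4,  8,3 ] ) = [- 4,1/4,3, 8 ] 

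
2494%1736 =758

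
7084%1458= 1252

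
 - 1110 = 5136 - 6246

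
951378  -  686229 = 265149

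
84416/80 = 5276/5  =  1055.20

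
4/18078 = 2/9039 = 0.00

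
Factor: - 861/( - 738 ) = 7/6 =2^ (- 1 )*3^(  -  1)*7^1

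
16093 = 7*2299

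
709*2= 1418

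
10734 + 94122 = 104856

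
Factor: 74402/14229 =2^1*3^( - 3)*17^( - 1)*31^( - 1 )*37201^1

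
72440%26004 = 20432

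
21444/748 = 28 + 125/187 = 28.67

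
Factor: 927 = 3^2*103^1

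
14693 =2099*7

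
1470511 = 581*2531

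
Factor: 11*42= 462= 2^1 * 3^1*7^1 * 11^1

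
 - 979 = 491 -1470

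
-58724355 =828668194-887392549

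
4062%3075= 987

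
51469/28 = 51469/28 = 1838.18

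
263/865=263/865= 0.30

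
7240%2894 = 1452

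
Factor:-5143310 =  - 2^1*5^1*89^1*5779^1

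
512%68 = 36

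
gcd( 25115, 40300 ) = 5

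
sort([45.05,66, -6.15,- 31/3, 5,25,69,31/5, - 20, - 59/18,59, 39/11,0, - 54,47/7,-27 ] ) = [ -54, - 27, - 20,-31/3, - 6.15, - 59/18, 0,  39/11, 5,31/5,47/7,25,45.05,59,  66,69] 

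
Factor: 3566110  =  2^1*5^1*19^1*137^2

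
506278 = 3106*163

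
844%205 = 24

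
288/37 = 7  +  29/37=7.78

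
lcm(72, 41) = 2952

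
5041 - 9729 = -4688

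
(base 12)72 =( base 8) 126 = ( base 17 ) 51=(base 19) 4a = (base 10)86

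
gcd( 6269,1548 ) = 1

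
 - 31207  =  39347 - 70554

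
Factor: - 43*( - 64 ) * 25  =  68800= 2^6 * 5^2 * 43^1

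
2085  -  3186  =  - 1101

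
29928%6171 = 5244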